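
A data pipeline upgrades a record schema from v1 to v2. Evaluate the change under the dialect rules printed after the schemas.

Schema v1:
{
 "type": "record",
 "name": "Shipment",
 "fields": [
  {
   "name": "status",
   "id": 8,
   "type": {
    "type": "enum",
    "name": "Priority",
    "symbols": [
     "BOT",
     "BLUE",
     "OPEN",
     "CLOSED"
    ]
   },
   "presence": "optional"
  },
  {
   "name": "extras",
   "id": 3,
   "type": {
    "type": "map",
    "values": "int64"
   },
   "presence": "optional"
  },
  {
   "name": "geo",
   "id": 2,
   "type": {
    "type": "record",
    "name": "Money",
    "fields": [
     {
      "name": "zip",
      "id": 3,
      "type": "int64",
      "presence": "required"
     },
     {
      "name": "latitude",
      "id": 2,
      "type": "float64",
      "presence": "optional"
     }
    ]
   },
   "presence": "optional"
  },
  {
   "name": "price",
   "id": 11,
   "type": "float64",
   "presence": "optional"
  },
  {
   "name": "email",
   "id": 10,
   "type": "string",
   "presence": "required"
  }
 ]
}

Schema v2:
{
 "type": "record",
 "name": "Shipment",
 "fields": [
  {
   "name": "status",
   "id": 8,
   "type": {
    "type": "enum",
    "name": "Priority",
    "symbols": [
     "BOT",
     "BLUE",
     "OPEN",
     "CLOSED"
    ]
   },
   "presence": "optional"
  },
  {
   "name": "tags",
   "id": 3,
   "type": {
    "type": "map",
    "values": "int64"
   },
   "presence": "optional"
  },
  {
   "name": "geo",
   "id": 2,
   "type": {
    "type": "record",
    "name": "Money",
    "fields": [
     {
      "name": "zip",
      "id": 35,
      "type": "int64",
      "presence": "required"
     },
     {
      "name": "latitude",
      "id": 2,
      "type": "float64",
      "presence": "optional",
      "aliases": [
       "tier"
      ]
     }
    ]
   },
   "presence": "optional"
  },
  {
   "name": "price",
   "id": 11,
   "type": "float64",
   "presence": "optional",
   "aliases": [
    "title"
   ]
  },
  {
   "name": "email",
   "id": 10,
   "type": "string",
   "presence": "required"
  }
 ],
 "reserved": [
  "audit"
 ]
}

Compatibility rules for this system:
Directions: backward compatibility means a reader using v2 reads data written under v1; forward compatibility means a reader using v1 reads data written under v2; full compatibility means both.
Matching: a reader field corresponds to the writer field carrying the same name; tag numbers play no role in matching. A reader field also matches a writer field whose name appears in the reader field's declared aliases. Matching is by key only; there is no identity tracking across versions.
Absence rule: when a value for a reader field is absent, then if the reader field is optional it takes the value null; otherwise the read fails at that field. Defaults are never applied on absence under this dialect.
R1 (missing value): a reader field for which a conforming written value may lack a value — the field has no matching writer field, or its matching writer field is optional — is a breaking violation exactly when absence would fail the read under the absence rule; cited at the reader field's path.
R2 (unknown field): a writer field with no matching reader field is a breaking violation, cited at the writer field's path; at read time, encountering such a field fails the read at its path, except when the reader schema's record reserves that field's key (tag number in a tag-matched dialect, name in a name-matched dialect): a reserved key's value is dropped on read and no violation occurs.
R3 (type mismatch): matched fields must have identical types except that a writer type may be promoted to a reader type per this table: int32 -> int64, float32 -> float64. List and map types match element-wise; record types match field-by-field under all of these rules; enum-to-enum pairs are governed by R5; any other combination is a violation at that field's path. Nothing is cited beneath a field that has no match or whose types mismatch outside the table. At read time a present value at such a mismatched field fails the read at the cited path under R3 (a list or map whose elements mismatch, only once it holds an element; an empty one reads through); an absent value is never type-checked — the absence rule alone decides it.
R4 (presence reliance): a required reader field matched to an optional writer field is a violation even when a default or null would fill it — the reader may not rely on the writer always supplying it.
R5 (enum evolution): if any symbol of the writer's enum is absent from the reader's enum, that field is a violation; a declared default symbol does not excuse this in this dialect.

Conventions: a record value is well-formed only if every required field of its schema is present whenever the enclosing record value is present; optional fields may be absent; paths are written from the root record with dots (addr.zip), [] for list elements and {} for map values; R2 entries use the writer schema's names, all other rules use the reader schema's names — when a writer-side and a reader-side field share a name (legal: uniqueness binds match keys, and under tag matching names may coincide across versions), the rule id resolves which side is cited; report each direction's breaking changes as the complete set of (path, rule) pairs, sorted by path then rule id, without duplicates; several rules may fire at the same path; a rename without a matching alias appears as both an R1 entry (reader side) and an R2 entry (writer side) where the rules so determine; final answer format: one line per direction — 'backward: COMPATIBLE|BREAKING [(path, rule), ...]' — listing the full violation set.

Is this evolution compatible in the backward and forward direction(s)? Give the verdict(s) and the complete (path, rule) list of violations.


backward: BREAKING [(extras, R2)]; forward: BREAKING [(tags, R2)]

in Shipment below, arrows point writer -> reader
backward analysis of Shipment with v2 as reader and v1 as writer:
  writer optional, Priority -> Priority: reader status maps from writer status
  no writer field matches reader tags
  writer optional, Money -> Money: reader geo maps from writer geo
  writer optional, float64 -> float64: reader price maps from writer price
  writer required, string -> string: reader email maps from writer email
  writer extras: unknown to reader
  writer required, int64 -> int64: reader geo.zip maps from writer geo.zip
  writer optional, float64 -> float64: reader geo.latitude maps from writer geo.latitude
  violation R2 at extras
  => backward: BREAKING (1)
forward analysis of Shipment with v1 as reader and v2 as writer:
  writer optional, Priority -> Priority: reader status maps from writer status
  no writer field matches reader extras
  writer optional, Money -> Money: reader geo maps from writer geo
  writer optional, float64 -> float64: reader price maps from writer price
  writer required, string -> string: reader email maps from writer email
  writer tags: unknown to reader
  writer required, int64 -> int64: reader geo.zip maps from writer geo.zip
  writer optional, float64 -> float64: reader geo.latitude maps from writer geo.latitude
  violation R2 at tags
  => forward: BREAKING (1)


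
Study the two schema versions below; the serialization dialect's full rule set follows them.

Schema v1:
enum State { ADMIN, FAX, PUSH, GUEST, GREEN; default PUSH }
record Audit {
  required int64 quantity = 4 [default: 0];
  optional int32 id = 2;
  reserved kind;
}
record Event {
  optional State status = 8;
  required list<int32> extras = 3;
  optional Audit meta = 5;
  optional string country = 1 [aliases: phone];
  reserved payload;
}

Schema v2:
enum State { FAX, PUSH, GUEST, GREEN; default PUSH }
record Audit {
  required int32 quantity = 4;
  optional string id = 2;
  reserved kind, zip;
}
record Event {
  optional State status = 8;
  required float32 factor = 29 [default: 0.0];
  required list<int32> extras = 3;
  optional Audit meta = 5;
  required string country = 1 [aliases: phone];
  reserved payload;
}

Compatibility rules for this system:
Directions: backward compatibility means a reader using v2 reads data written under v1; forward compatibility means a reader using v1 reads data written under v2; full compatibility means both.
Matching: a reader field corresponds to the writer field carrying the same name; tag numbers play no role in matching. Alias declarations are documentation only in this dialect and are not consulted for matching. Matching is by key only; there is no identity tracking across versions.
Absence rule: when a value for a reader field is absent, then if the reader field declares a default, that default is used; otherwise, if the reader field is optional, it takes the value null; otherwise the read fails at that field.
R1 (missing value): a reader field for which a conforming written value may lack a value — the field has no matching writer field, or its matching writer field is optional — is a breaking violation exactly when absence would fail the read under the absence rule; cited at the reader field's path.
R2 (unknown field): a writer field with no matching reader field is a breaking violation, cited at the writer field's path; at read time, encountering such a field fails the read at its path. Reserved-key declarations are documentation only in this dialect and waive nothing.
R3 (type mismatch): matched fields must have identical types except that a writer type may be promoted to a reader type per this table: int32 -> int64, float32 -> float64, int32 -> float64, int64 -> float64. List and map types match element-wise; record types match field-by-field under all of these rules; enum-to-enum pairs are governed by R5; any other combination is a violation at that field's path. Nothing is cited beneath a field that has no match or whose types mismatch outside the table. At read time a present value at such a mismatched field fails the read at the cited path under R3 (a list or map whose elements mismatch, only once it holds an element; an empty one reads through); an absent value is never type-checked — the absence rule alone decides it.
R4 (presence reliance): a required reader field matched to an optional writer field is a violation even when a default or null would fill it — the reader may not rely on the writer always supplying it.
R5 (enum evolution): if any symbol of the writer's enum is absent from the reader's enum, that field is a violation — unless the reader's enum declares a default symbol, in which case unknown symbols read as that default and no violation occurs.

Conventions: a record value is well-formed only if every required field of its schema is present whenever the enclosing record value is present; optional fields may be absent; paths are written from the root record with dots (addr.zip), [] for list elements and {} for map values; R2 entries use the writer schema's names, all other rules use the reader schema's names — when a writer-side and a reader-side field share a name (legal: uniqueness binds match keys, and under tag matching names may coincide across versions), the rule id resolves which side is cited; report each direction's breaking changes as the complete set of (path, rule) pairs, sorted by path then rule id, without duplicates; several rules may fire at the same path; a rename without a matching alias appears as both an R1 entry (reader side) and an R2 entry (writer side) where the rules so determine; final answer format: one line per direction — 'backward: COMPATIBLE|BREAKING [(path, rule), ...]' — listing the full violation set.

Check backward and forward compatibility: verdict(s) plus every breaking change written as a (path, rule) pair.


backward: BREAKING [(country, R1), (country, R4), (meta.id, R3), (meta.quantity, R3)]; forward: BREAKING [(factor, R2), (meta.id, R3)]

in Event below, arrows point writer -> reader
backward pass over Event, reader schema v2, writer schema v1:
  status: paired with writer status (State -> State; writer optional)
  no writer field matches reader factor
  extras: paired with writer extras (list<int32> -> list<int32>; writer required)
  meta: paired with writer meta (Audit -> Audit; writer optional)
  country: paired with writer country (string -> string; writer optional)
  meta.quantity: paired with writer meta.quantity (int64 -> int32; writer required)
  meta.id: paired with writer meta.id (int32 -> string; writer optional)
  violation R1 at country
  violation R4 at country
  violation R3 at meta.id
  violation R3 at meta.quantity
  => backward: BREAKING (4)
forward pass over Event, reader schema v1, writer schema v2:
  status: paired with writer status (State -> State; writer optional)
  extras: paired with writer extras (list<int32> -> list<int32>; writer required)
  meta: paired with writer meta (Audit -> Audit; writer optional)
  country: paired with writer country (string -> string; writer required)
  writer factor: unknown to reader
  meta.quantity: paired with writer meta.quantity (int32 -> int64; writer required)
  meta.id: paired with writer meta.id (string -> int32; writer optional)
  violation R2 at factor
  violation R3 at meta.id
  => forward: BREAKING (2)


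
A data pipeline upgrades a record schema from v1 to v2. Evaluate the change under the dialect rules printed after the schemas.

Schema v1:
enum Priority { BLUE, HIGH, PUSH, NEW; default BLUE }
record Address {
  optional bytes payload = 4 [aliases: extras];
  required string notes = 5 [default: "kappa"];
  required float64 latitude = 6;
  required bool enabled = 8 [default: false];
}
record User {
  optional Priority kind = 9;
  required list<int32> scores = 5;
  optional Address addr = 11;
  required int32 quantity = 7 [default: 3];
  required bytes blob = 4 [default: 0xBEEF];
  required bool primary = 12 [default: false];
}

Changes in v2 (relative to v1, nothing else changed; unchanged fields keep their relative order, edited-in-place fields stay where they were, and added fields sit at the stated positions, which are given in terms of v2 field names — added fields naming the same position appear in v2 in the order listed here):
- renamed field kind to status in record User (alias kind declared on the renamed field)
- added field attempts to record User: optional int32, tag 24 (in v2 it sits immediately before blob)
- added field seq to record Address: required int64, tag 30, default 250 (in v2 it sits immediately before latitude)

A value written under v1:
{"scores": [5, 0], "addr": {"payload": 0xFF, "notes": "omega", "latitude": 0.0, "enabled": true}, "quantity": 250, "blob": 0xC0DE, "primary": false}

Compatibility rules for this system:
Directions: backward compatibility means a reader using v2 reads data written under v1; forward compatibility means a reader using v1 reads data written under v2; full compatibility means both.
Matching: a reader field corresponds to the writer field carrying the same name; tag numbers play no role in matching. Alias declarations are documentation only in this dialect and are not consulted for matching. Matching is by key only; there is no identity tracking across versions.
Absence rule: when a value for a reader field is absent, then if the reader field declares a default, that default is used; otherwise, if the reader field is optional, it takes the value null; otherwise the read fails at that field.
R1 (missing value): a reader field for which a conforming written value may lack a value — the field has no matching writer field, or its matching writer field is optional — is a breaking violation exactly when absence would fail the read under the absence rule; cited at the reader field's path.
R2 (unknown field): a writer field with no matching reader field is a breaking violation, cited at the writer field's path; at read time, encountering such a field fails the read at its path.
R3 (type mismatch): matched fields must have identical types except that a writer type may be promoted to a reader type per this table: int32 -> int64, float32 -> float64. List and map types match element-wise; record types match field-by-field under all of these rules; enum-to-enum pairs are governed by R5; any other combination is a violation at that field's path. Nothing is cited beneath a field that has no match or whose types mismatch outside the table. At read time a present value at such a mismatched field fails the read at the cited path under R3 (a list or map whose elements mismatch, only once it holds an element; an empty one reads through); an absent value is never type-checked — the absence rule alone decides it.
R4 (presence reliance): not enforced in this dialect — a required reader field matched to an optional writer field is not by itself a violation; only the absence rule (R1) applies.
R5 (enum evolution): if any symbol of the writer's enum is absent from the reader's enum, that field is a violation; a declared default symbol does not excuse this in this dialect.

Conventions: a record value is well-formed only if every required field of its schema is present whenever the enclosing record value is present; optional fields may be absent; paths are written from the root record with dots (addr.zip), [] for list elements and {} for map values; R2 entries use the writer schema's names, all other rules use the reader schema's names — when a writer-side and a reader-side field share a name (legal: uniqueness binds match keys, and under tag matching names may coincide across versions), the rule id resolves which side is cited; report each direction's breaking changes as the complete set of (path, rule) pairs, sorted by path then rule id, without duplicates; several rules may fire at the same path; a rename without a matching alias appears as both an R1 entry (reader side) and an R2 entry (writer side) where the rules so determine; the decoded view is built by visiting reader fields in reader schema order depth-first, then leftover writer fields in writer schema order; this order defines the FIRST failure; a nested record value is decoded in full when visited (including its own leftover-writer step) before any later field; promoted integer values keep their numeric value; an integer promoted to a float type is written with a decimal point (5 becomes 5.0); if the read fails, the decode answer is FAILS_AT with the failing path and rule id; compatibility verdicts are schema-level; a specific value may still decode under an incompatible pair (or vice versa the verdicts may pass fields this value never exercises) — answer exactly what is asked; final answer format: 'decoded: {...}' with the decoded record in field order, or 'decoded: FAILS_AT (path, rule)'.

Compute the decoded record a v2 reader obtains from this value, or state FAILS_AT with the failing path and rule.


arrows below run writer -> reader for User
decode walk for User under reader schema v2:
  status := null (absent, optional -> null)
  scores := [5, 0]
  addr.payload := 0xFF
  addr.notes := "omega"
  addr.seq := 250 (absent -> default)
  addr.latitude := 0.0
  addr.enabled := true
  quantity := 250
  attempts := null (absent, optional -> null)
  blob := 0xC0DE
  primary := false
  => decoded: {"status": null, "scores": [5, 0], "addr": {"payload": 0xFF, "notes": "omega", "seq": 250, "latitude": 0.0, "enabled": true}, "quantity": 250, "attempts": null, "blob": 0xC0DE, "primary": false}

decoded: {"status": null, "scores": [5, 0], "addr": {"payload": 0xFF, "notes": "omega", "seq": 250, "latitude": 0.0, "enabled": true}, "quantity": 250, "attempts": null, "blob": 0xC0DE, "primary": false}


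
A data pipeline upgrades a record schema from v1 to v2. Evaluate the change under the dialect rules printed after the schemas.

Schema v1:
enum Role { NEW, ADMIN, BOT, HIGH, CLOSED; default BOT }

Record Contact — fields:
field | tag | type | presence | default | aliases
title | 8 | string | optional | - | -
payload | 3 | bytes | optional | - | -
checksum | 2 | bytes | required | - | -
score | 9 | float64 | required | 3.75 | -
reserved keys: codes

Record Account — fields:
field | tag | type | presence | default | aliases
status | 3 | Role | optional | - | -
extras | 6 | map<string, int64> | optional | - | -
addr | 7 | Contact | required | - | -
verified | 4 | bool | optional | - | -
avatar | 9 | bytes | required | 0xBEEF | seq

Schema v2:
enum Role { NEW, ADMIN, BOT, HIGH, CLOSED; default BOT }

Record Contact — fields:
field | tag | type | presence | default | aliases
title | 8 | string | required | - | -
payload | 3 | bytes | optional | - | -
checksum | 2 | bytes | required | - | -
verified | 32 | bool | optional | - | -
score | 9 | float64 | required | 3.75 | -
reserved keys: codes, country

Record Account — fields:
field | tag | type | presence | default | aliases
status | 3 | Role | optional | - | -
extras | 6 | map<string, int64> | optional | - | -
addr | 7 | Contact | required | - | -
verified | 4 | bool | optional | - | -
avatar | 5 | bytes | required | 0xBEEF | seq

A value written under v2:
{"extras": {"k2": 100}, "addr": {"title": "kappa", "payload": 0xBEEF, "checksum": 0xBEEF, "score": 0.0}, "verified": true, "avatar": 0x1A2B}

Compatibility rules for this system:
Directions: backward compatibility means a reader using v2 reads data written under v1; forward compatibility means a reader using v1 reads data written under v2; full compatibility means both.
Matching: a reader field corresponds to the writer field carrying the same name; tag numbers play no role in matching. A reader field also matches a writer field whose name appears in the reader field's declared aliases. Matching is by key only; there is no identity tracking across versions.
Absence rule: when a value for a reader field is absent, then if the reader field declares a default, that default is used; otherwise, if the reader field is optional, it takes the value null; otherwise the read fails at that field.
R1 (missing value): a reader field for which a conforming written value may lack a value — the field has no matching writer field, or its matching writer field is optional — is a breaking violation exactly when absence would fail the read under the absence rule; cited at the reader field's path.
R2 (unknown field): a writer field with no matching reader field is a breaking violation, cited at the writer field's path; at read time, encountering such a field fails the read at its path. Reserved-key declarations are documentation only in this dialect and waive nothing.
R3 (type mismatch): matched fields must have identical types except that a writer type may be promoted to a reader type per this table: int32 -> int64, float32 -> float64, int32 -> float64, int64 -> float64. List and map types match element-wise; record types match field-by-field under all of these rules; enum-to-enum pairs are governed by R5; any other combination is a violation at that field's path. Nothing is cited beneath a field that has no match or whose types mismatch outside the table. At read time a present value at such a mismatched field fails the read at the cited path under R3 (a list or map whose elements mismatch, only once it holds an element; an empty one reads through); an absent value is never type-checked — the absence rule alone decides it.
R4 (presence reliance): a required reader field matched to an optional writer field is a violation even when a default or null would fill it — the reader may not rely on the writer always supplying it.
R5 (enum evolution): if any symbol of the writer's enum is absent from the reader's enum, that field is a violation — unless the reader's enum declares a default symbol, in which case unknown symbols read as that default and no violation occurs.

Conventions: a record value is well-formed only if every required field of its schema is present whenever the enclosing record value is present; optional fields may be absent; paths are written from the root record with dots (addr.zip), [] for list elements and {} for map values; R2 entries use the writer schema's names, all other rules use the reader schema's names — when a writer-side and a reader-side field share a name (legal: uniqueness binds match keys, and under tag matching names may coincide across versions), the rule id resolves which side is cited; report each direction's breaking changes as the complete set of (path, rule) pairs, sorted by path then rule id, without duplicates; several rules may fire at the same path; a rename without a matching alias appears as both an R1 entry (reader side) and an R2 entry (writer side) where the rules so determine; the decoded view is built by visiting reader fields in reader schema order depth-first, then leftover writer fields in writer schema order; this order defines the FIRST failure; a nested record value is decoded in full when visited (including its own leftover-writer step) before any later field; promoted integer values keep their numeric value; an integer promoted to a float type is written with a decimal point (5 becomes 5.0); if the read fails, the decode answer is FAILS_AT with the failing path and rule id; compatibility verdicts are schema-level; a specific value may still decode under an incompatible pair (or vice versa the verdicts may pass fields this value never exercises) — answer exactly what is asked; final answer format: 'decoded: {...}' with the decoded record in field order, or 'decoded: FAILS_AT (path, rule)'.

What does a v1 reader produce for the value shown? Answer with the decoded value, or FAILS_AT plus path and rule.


decoded: {"status": null, "extras": {"k2": 100}, "addr": {"title": "kappa", "payload": 0xBEEF, "checksum": 0xBEEF, "score": 0.0}, "verified": true, "avatar": 0x1A2B}

each type pair in Account: writer, then reader
decode (reader v1):
  status := null (absent, optional -> null)
  extras := {"k2": 100}
  addr.title := "kappa"
  addr.payload := 0xBEEF
  addr.checksum := 0xBEEF
  addr.score := 0.0
  verified := true
  avatar := 0x1A2B
  => decoded: {"status": null, "extras": {"k2": 100}, "addr": {"title": "kappa", "payload": 0xBEEF, "checksum": 0xBEEF, "score": 0.0}, "verified": true, "avatar": 0x1A2B}
checking off the Account differences that do not matter here:
  added field verified to record Contact: optional bool, tag 32 (in v2 it sits immediately before score) -> schema-level compatibility only; this Account value's decode is unchanged
  field avatar in record Account: tag 9 changed to 5 -> no rule fires on it and the decoded Account view is identical with or without it
  field title in record Contact: optional changed to required -> schema-level compatibility only; this Account value's decode is unchanged


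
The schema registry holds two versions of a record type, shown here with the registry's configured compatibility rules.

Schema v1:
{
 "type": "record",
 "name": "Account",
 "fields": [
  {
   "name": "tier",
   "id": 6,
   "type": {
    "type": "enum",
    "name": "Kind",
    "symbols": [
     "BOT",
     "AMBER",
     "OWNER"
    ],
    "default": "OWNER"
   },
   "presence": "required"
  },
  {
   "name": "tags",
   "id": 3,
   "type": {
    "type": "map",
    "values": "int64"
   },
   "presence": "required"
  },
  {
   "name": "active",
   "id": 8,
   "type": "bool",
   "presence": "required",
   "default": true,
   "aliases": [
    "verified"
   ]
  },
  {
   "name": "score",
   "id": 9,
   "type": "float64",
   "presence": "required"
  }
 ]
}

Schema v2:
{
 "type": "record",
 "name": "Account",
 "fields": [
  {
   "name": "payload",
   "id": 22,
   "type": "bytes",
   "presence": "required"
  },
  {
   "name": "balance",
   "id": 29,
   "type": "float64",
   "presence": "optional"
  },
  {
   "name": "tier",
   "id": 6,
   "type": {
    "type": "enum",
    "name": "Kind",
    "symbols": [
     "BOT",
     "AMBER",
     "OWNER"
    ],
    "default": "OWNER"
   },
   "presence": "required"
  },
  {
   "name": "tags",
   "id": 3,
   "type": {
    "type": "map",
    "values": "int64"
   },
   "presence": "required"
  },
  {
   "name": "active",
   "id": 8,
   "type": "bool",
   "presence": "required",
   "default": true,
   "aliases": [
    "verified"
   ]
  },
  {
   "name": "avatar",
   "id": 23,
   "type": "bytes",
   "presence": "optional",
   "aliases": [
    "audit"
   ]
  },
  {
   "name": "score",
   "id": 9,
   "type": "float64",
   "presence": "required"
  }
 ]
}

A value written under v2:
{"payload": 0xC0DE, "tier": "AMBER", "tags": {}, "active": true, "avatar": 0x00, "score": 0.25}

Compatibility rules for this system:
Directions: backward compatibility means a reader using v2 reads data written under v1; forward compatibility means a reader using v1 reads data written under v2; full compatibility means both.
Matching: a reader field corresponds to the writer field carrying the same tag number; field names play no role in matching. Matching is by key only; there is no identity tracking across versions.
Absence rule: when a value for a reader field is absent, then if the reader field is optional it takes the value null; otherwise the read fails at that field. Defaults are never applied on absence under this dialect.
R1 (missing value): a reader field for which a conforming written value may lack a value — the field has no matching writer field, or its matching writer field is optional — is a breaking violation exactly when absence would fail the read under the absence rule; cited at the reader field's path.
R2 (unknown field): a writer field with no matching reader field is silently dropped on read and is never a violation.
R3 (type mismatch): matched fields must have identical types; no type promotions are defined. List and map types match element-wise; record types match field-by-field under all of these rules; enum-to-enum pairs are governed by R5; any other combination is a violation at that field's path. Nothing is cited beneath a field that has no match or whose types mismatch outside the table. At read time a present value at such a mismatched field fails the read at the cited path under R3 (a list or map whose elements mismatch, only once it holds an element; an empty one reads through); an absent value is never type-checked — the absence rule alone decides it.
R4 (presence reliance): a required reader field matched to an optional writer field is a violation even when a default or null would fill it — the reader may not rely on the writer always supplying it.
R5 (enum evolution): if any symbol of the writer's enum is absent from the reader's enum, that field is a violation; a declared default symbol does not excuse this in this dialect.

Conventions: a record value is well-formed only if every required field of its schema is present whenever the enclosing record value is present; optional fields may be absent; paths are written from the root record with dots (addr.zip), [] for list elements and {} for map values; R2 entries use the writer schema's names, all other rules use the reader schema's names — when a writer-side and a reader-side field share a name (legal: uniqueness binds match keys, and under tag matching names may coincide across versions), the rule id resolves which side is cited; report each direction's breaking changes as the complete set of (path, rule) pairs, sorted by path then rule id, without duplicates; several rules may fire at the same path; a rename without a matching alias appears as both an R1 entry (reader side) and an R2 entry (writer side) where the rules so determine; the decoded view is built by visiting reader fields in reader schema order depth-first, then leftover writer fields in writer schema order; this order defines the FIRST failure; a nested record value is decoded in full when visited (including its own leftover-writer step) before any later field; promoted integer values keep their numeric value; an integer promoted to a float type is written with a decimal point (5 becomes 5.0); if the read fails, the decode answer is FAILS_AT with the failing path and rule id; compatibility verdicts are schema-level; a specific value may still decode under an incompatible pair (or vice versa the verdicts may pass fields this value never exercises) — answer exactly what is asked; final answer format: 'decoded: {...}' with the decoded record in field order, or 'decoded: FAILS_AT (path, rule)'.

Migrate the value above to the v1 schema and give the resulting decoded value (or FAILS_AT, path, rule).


decoded: {"tier": "AMBER", "tags": {}, "active": true, "score": 0.25}

the writer's type comes first in each Account pair
migrating the Account value to v1:
  tier := "AMBER"
  tags := {}
  active := true
  score := 0.25
  writer payload: unknown -> dropped
  writer avatar: unknown -> dropped
  => decoded: {"tier": "AMBER", "tags": {}, "active": true, "score": 0.25}
checking off the Account differences that do not matter here:
  added field payload to record Account: required bytes, tag 22 (in v2 it sits immediately before tier) -> affects the rule determinations only; this particular Account value decodes identically
  added field avatar to record Account: optional bytes, tag 23 (in v2 it sits immediately before score) -> triggers nothing under the printed rules; the Account answer is the same either way
  added field balance to record Account: optional float64, tag 29 (in v2 it sits immediately before tier) -> triggers nothing under the printed rules; the Account answer is the same either way


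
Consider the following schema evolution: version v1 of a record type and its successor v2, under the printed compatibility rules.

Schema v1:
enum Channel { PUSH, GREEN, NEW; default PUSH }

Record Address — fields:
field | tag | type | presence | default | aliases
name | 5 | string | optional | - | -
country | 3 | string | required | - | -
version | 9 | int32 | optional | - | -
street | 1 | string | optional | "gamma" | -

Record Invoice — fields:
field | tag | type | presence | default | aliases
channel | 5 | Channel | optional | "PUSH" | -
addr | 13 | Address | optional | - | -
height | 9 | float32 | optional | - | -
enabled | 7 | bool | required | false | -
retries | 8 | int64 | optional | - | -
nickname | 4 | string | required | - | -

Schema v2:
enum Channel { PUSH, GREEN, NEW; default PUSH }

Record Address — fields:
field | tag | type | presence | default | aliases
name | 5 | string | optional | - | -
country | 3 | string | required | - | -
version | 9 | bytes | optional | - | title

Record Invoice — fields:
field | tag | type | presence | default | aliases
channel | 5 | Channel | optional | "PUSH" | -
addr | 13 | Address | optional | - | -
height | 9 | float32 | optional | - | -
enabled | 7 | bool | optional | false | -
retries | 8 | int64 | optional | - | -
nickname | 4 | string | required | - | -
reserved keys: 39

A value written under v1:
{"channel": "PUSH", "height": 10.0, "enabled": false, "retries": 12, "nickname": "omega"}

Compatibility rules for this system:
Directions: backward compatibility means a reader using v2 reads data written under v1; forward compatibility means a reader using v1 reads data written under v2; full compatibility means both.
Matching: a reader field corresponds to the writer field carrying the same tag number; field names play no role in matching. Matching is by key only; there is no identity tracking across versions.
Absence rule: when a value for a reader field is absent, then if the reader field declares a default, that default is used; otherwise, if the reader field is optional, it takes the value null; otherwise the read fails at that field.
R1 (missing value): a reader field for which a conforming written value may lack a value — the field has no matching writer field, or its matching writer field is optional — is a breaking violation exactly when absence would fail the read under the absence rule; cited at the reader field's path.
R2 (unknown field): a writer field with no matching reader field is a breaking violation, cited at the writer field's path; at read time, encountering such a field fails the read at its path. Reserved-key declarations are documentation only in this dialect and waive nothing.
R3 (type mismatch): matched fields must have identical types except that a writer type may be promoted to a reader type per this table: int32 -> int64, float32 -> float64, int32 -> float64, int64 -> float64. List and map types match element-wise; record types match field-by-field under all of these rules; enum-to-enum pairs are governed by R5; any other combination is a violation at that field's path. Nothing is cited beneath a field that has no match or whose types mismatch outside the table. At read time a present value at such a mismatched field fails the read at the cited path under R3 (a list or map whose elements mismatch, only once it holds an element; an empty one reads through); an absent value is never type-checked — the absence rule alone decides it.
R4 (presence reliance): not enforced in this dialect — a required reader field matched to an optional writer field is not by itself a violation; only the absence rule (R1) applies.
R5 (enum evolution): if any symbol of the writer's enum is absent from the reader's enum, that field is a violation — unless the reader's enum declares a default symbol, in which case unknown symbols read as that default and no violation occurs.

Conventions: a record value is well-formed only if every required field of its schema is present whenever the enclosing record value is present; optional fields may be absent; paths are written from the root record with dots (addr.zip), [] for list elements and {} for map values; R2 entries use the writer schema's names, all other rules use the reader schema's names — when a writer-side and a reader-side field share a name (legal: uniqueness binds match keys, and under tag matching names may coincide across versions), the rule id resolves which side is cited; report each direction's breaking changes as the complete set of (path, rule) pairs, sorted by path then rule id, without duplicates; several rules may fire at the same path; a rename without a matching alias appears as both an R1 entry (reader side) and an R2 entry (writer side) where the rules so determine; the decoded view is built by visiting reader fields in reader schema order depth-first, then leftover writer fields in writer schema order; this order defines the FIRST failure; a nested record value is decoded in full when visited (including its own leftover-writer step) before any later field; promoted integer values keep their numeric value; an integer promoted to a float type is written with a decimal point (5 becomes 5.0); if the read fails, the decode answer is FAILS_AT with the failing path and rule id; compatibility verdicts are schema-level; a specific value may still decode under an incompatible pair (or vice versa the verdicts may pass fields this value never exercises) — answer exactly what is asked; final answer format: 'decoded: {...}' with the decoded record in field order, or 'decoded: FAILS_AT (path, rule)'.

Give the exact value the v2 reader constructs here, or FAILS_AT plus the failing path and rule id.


decoded: {"channel": "PUSH", "addr": null, "height": 10.0, "enabled": false, "retries": 12, "nickname": "omega"}

the writer's type comes first in each Invoice pair
decoding the Invoice value with the v2 reader:
  channel := "PUSH"
  addr := null (missing; optional => null)
  height := 10.0
  enabled := false
  retries := 12
  nickname := "omega"
  => decoded: {"channel": "PUSH", "addr": null, "height": 10.0, "enabled": false, "retries": 12, "nickname": "omega"}
the rest of the Invoice diff is inert for this question:
  field version in record Address: type int32 changed to bytes -> shifts the Invoice verdicts, not this decode
  removed field street from record Address -> shifts the Invoice verdicts, not this decode
  field enabled in record Invoice: required changed to optional -> no rule fires on it and the decoded Invoice view is identical with or without it


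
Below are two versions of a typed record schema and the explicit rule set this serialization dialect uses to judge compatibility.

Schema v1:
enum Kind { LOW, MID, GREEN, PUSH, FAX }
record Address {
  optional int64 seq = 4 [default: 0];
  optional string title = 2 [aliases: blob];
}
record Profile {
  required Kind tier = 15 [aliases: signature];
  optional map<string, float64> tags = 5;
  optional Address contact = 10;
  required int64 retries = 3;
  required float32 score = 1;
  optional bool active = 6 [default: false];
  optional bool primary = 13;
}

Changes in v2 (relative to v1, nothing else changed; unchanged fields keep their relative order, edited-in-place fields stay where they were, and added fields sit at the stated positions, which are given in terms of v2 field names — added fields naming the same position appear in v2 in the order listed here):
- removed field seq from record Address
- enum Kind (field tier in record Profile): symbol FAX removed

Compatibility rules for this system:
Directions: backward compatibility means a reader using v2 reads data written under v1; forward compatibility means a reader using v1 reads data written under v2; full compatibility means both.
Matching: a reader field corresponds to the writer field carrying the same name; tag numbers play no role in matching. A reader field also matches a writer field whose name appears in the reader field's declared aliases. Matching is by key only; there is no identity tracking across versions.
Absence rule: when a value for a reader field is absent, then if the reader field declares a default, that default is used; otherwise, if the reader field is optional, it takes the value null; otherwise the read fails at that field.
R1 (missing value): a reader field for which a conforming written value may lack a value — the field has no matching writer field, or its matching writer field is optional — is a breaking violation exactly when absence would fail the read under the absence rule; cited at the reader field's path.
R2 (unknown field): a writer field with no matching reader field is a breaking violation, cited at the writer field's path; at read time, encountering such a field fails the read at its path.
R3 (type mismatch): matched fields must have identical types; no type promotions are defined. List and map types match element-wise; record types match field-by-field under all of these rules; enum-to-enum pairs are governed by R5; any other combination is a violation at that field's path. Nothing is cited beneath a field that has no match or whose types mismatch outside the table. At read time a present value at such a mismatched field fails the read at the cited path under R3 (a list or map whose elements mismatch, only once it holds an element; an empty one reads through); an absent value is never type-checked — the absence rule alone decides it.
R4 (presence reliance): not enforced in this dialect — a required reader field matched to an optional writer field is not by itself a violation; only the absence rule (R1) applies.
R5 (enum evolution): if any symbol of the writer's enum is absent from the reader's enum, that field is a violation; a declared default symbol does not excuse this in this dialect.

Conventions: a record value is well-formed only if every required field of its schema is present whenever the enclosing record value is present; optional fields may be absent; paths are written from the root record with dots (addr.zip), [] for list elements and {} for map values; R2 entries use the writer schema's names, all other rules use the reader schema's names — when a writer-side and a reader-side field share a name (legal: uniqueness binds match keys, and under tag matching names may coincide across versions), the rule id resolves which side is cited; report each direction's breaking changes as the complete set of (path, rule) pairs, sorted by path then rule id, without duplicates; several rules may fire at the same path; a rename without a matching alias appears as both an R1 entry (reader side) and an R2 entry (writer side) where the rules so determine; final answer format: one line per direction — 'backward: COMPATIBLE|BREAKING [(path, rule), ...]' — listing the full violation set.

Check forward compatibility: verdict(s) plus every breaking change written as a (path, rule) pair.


in Profile below, arrows point writer -> reader
forward analysis of Profile with v1 as reader and v2 as writer:
  tier <- tier (Kind -> Kind, writer required)
  tags <- tags (map<string, float64> -> map<string, float64>, writer optional)
  contact <- contact (Address -> Address, writer optional)
  retries <- retries (int64 -> int64, writer required)
  score <- score (float32 -> float32, writer required)
  active <- active (bool -> bool, writer optional)
  primary <- primary (bool -> bool, writer optional)
  no writer field matches reader contact.seq
  contact.title <- contact.title (string -> string, writer optional)
  => forward: COMPATIBLE
ruling out the remaining Profile differences:
  removed field seq from record Address -> affects backward compatibility only, which is not asked
  enum Kind (field tier in record Profile): symbol FAX removed -> affects backward compatibility only, which is not asked

forward: COMPATIBLE []
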